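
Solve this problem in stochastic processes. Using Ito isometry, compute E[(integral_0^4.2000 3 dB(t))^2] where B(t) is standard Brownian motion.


By Ito isometry: E[(int f dB)^2] = int f^2 dt
= 3^2 * 4.2000
= 9 * 4.2000 = 37.8000

37.8000


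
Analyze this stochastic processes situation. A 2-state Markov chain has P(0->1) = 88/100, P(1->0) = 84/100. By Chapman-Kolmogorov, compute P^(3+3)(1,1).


P^6 = P^3 * P^3
Computing via matrix multiplication of the transition matrix.
Entry (1,1) of P^6 = 0.5797

0.5797


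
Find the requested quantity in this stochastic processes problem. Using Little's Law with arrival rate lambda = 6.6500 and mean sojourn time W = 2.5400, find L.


Little's Law: L = lambda * W
= 6.6500 * 2.5400
= 16.8910

16.8910


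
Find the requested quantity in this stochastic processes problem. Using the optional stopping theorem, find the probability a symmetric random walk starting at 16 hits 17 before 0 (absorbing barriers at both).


By optional stopping theorem: E(M at tau) = M(0) = 16
P(hit 17)*17 + P(hit 0)*0 = 16
P(hit 17) = (16 - 0)/(17 - 0) = 16/17 = 0.9412

0.9412


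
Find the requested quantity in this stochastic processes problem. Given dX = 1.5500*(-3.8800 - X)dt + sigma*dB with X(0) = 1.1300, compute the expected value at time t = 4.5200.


E[X(t)] = mu + (X(0) - mu)*exp(-theta*t)
= -3.8800 + (1.1300 - -3.8800)*exp(-1.5500*4.5200)
= -3.8800 + 5.0100 * 9.0643e-04
= -3.8755

-3.8755


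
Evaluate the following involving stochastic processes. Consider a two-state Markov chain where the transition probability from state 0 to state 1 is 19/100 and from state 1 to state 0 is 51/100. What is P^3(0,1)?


Computing P^3 by matrix multiplication.
P = [[0.8100, 0.1900], [0.5100, 0.4900]]
After raising P to the power 3:
P^3(0,1) = 0.2641

0.2641


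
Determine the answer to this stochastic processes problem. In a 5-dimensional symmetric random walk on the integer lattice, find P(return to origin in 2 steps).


P(return in 2 steps) = P(reverse first step) = 1/(2d)
= 1/10
= 0.1000

0.1000


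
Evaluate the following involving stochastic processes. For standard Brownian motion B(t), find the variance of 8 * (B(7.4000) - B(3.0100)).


Var(alpha*(B(t)-B(s))) = alpha^2 * (t-s)
= 8^2 * (7.4000 - 3.0100)
= 64 * 4.3900
= 280.9600

280.9600


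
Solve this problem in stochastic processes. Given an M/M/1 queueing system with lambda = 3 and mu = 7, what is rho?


rho = lambda/mu
= 3/7
= 0.4286

0.4286


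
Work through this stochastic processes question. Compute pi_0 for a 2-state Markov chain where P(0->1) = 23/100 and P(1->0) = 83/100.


Stationary distribution: pi_0 = p10/(p01+p10), pi_1 = p01/(p01+p10)
p01 = 0.2300, p10 = 0.8300
pi_0 = 0.7830

0.7830


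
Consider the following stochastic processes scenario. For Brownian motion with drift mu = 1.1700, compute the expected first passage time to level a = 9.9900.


Expected first passage time = a/mu
= 9.9900/1.1700
= 8.5385

8.5385


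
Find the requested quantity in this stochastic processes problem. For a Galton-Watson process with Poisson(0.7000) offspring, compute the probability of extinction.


Since mu = 0.7000 <= 1, extinction probability = 1.

1.0000


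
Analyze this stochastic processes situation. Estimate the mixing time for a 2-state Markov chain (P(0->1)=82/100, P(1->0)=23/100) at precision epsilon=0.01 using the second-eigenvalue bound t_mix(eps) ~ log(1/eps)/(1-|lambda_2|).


lambda_2 = |1 - p01 - p10| = |1 - 0.8200 - 0.2300| = 0.0500
t_mix ~ log(1/eps)/(1 - |lambda_2|)
= log(100)/(1 - 0.0500) = 4.6052/0.9500
= 4.8475

4.8475


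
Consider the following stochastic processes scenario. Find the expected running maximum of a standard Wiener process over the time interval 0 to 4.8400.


E(max B(s)) = sqrt(2t/pi)
= sqrt(2*4.8400/pi)
= sqrt(3.0812)
= 1.7553

1.7553


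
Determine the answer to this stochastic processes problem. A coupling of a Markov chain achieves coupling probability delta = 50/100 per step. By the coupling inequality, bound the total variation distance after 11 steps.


TV distance bound <= (1-delta)^n
= (1 - 0.5000)^11
= 0.5000^11
= 4.8828e-04

4.8828e-04


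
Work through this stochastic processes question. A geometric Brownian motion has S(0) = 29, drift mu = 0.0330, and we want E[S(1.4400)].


E[S(t)] = S(0) * exp(mu * t)
= 29 * exp(0.0330 * 1.4400)
= 29 * 1.0487
= 30.4113

30.4113


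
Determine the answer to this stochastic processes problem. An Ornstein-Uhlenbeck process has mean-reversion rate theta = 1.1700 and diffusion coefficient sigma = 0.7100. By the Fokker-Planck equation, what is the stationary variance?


Stationary variance = sigma^2 / (2*theta)
= 0.7100^2 / (2*1.1700)
= 0.5041 / 2.3400
= 0.2154

0.2154


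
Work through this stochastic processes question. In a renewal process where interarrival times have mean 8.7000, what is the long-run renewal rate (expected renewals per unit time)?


Long-run renewal rate = 1/E(X)
= 1/8.7000
= 0.1149

0.1149


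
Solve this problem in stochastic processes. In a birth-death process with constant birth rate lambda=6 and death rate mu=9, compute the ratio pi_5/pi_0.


For birth-death process, pi_n/pi_0 = (lambda/mu)^n
= (6/9)^5
= 0.1317

0.1317


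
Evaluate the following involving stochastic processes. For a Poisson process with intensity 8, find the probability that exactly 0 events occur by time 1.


P(N(t)=k) = (lambda*t)^k * exp(-lambda*t) / k!
lambda*t = 8
= 8^0 * exp(-8) / 0!
= 1 * 3.3546e-04 / 1
= 3.3546e-04

3.3546e-04


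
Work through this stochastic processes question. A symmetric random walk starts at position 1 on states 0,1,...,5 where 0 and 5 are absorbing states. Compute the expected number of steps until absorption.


For symmetric RW on 0,...,N with absorbing barriers, E(i) = i*(N-i)
E(1) = 1 * 4 = 4

4


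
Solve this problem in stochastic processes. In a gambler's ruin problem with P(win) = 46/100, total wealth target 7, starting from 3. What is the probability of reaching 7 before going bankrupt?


Gambler's ruin formula:
r = q/p = 0.5400/0.4600 = 1.1739
P(win) = (1 - r^i)/(1 - r^N)
= (1 - 1.1739^3)/(1 - 1.1739^7)
= 0.2981

0.2981


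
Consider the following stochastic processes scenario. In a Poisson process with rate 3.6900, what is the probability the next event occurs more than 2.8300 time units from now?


P(X > t) = exp(-lambda * t)
= exp(-3.6900 * 2.8300)
= exp(-10.4427) = 2.9160e-05

2.9160e-05


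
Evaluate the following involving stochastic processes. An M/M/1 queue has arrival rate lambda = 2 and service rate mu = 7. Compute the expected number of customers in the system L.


rho = 2/7 = 0.2857
L = rho/(1-rho)
= 0.2857/0.7143
= 0.4000

0.4000


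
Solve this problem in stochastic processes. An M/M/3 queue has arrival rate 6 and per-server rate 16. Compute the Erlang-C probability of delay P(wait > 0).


a = lambda/mu = 0.3750
rho = a/c = 0.1250
Erlang-C formula applied:
C(c,a) = 0.0069

0.0069


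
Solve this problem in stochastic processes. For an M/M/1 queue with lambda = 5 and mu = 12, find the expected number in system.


rho = 5/12 = 0.4167
L = rho/(1-rho)
= 0.4167/0.5833
= 0.7143

0.7143


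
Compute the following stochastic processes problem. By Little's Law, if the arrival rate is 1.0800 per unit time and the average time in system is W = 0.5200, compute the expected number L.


Little's Law: L = lambda * W
= 1.0800 * 0.5200
= 0.5616

0.5616


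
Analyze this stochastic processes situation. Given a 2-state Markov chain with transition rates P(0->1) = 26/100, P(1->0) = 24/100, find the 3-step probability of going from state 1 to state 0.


Computing P^3 by matrix multiplication.
P = [[0.7400, 0.2600], [0.2400, 0.7600]]
After raising P to the power 3:
P^3(1,0) = 0.4200

0.4200


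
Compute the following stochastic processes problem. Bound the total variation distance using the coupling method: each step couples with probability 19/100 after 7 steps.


TV distance bound <= (1-delta)^n
= (1 - 0.1900)^7
= 0.8100^7
= 0.2288

0.2288


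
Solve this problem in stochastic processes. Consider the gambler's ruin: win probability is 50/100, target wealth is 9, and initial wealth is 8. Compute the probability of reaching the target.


p = 1/2: P(win) = i/N = 8/9
= 0.8889

0.8889


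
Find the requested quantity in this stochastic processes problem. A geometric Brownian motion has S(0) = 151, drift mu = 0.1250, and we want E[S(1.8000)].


E[S(t)] = S(0) * exp(mu * t)
= 151 * exp(0.1250 * 1.8000)
= 151 * 1.2523
= 189.1007

189.1007


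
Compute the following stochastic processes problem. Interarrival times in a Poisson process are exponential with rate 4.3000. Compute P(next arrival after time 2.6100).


P(X > t) = exp(-lambda * t)
= exp(-4.3000 * 2.6100)
= exp(-11.2230) = 1.3363e-05

1.3363e-05


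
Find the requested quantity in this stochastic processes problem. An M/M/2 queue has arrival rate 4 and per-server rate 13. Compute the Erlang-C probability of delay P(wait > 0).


a = lambda/mu = 0.3077
rho = a/c = 0.1538
Erlang-C formula applied:
C(c,a) = 0.0410

0.0410


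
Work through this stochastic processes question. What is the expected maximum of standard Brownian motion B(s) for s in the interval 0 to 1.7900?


E(max B(s)) = sqrt(2t/pi)
= sqrt(2*1.7900/pi)
= sqrt(1.1395)
= 1.0675

1.0675


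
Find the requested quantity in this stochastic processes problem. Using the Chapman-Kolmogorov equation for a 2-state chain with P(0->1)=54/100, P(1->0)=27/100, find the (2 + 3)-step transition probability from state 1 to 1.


P^5 = P^2 * P^3
Computing via matrix multiplication of the transition matrix.
Entry (1,1) of P^5 = 0.6667

0.6667


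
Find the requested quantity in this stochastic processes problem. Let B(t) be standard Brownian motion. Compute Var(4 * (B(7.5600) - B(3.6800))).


Var(alpha*(B(t)-B(s))) = alpha^2 * (t-s)
= 4^2 * (7.5600 - 3.6800)
= 16 * 3.8800
= 62.0800

62.0800


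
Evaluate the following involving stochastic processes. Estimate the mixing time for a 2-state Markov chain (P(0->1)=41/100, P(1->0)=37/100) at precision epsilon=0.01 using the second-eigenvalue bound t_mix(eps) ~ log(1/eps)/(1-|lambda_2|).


lambda_2 = |1 - p01 - p10| = |1 - 0.4100 - 0.3700| = 0.2200
t_mix ~ log(1/eps)/(1 - |lambda_2|)
= log(100)/(1 - 0.2200) = 4.6052/0.7800
= 5.9041

5.9041


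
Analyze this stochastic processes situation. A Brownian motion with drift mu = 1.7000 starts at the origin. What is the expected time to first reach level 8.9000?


Expected first passage time = a/mu
= 8.9000/1.7000
= 5.2353

5.2353


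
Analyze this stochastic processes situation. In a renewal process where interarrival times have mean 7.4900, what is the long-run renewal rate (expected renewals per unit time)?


Long-run renewal rate = 1/E(X)
= 1/7.4900
= 0.1335

0.1335


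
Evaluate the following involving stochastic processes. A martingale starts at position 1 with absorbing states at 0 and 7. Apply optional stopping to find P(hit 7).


By optional stopping theorem: E(M at tau) = M(0) = 1
P(hit 7)*7 + P(hit 0)*0 = 1
P(hit 7) = (1 - 0)/(7 - 0) = 1/7 = 0.1429

0.1429


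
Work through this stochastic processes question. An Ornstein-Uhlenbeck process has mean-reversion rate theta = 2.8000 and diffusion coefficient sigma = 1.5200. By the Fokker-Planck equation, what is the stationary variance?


Stationary variance = sigma^2 / (2*theta)
= 1.5200^2 / (2*2.8000)
= 2.3104 / 5.6000
= 0.4126

0.4126


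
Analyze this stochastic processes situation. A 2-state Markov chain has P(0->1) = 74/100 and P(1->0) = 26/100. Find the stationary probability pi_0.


Stationary distribution: pi_0 = p10/(p01+p10), pi_1 = p01/(p01+p10)
p01 = 0.7400, p10 = 0.2600
pi_0 = 0.2600

0.2600


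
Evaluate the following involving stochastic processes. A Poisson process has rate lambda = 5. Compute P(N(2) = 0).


P(N(t)=k) = (lambda*t)^k * exp(-lambda*t) / k!
lambda*t = 10
= 10^0 * exp(-10) / 0!
= 1 * 4.5400e-05 / 1
= 4.5400e-05

4.5400e-05


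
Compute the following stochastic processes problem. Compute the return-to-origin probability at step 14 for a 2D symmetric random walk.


P = C(14,7)^2 / 4^14
= 3432^2 / 268435456
= 11778624 / 268435456
= 0.0439

0.0439


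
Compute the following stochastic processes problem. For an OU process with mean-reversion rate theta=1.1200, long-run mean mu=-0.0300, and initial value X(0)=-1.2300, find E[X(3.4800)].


E[X(t)] = mu + (X(0) - mu)*exp(-theta*t)
= -0.0300 + (-1.2300 - -0.0300)*exp(-1.1200*3.4800)
= -0.0300 + -1.2000 * 0.0203
= -0.0543

-0.0543


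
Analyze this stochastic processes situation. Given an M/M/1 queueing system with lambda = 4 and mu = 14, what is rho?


rho = lambda/mu
= 4/14
= 0.2857

0.2857


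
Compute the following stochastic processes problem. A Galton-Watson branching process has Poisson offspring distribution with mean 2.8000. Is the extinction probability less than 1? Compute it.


Since mu = 2.8000 > 1, extinction prob q < 1.
Solve s = exp(mu*(s-1)) iteratively.
q = 0.0750

0.0750


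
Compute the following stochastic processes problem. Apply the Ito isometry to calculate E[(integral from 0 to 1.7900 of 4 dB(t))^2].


By Ito isometry: E[(int f dB)^2] = int f^2 dt
= 4^2 * 1.7900
= 16 * 1.7900 = 28.6400

28.6400


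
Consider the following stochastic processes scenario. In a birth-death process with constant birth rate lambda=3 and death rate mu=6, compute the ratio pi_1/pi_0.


For birth-death process, pi_n/pi_0 = (lambda/mu)^n
= (3/6)^1
= 0.5000

0.5000


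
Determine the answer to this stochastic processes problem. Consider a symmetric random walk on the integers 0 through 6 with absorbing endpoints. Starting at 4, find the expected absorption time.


For symmetric RW on 0,...,N with absorbing barriers, E(i) = i*(N-i)
E(4) = 4 * 2 = 8

8


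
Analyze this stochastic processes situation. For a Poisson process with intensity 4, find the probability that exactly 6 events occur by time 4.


P(N(t)=k) = (lambda*t)^k * exp(-lambda*t) / k!
lambda*t = 16
= 16^6 * exp(-16) / 6!
= 16777216 * 1.1254e-07 / 720
= 0.0026

0.0026


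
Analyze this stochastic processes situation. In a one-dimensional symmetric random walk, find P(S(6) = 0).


P(S(6) = 0) = C(6,3) / 4^3
= 20 / 64
= 0.3125

0.3125


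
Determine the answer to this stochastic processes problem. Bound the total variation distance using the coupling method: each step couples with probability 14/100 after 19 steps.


TV distance bound <= (1-delta)^n
= (1 - 0.1400)^19
= 0.8600^19
= 0.0569

0.0569


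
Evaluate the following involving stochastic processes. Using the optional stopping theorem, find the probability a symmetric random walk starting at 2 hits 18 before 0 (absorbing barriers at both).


By optional stopping theorem: E(M at tau) = M(0) = 2
P(hit 18)*18 + P(hit 0)*0 = 2
P(hit 18) = (2 - 0)/(18 - 0) = 1/9 = 0.1111

0.1111


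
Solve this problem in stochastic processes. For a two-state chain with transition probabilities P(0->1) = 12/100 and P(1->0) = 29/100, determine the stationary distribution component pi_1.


Stationary distribution: pi_0 = p10/(p01+p10), pi_1 = p01/(p01+p10)
p01 = 0.1200, p10 = 0.2900
pi_1 = 0.2927

0.2927


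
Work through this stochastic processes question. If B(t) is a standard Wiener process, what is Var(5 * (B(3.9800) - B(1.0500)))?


Var(alpha*(B(t)-B(s))) = alpha^2 * (t-s)
= 5^2 * (3.9800 - 1.0500)
= 25 * 2.9300
= 73.2500

73.2500


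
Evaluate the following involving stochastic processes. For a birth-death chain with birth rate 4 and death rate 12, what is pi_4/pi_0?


For birth-death process, pi_n/pi_0 = (lambda/mu)^n
= (4/12)^4
= 0.0123

0.0123


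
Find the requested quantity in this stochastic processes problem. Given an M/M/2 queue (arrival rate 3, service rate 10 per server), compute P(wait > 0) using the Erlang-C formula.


a = lambda/mu = 0.3000
rho = a/c = 0.1500
Erlang-C formula applied:
C(c,a) = 0.0391

0.0391


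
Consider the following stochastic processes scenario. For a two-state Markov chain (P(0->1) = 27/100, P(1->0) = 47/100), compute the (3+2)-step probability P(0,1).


P^5 = P^3 * P^2
Computing via matrix multiplication of the transition matrix.
Entry (0,1) of P^5 = 0.3644

0.3644


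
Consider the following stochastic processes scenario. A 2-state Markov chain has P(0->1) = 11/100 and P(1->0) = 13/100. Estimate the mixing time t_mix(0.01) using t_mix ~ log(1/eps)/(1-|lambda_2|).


lambda_2 = |1 - p01 - p10| = |1 - 0.1100 - 0.1300| = 0.7600
t_mix ~ log(1/eps)/(1 - |lambda_2|)
= log(100)/(1 - 0.7600) = 4.6052/0.2400
= 19.1882

19.1882


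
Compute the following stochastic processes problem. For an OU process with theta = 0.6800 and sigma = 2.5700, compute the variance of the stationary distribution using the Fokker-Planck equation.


Stationary variance = sigma^2 / (2*theta)
= 2.5700^2 / (2*0.6800)
= 6.6049 / 1.3600
= 4.8565

4.8565


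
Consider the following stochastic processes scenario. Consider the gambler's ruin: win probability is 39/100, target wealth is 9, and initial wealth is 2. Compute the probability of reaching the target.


Gambler's ruin formula:
r = q/p = 0.6100/0.3900 = 1.5641
P(win) = (1 - r^i)/(1 - r^N)
= (1 - 1.5641^2)/(1 - 1.5641^9)
= 0.0263

0.0263


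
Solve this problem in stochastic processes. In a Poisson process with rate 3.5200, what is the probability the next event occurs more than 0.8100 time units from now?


P(X > t) = exp(-lambda * t)
= exp(-3.5200 * 0.8100)
= exp(-2.8512) = 0.0578

0.0578


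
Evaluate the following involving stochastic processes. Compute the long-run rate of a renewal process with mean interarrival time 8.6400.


Long-run renewal rate = 1/E(X)
= 1/8.6400
= 0.1157

0.1157


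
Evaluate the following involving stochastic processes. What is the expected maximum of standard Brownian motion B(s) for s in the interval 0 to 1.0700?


E(max B(s)) = sqrt(2t/pi)
= sqrt(2*1.0700/pi)
= sqrt(0.6812)
= 0.8253

0.8253


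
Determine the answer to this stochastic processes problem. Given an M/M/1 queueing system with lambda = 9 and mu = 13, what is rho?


rho = lambda/mu
= 9/13
= 0.6923

0.6923


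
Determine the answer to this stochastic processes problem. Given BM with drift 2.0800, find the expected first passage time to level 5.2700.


Expected first passage time = a/mu
= 5.2700/2.0800
= 2.5337

2.5337


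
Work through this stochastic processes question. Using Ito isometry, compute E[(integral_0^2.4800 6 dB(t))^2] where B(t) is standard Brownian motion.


By Ito isometry: E[(int f dB)^2] = int f^2 dt
= 6^2 * 2.4800
= 36 * 2.4800 = 89.2800

89.2800


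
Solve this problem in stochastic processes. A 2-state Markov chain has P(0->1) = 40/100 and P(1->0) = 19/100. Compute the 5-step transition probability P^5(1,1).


Computing P^5 by matrix multiplication.
P = [[0.6000, 0.4000], [0.1900, 0.8100]]
After raising P to the power 5:
P^5(1,1) = 0.6817

0.6817


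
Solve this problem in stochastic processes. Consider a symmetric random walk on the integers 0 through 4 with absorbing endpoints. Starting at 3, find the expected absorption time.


For symmetric RW on 0,...,N with absorbing barriers, E(i) = i*(N-i)
E(3) = 3 * 1 = 3

3


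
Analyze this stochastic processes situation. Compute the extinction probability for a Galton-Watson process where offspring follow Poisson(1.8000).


Since mu = 1.8000 > 1, extinction prob q < 1.
Solve s = exp(mu*(s-1)) iteratively.
q = 0.2676

0.2676


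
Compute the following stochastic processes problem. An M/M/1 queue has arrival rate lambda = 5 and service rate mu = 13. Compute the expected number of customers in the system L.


rho = 5/13 = 0.3846
L = rho/(1-rho)
= 0.3846/0.6154
= 0.6250

0.6250


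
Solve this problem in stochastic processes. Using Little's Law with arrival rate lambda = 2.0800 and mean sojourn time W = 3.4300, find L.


Little's Law: L = lambda * W
= 2.0800 * 3.4300
= 7.1344

7.1344


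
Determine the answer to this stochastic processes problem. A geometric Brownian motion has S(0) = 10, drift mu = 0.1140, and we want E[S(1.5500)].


E[S(t)] = S(0) * exp(mu * t)
= 10 * exp(0.1140 * 1.5500)
= 10 * 1.1933
= 11.9327

11.9327


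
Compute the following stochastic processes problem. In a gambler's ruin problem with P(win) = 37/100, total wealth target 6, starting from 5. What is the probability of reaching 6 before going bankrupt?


Gambler's ruin formula:
r = q/p = 0.6300/0.3700 = 1.7027
P(win) = (1 - r^i)/(1 - r^N)
= (1 - 1.7027^5)/(1 - 1.7027^6)
= 0.5696

0.5696


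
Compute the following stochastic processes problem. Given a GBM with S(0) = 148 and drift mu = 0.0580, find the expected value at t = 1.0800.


E[S(t)] = S(0) * exp(mu * t)
= 148 * exp(0.0580 * 1.0800)
= 148 * 1.0646
= 157.5672

157.5672


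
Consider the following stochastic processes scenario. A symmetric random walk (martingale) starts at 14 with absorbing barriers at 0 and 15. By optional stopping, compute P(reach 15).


By optional stopping theorem: E(M at tau) = M(0) = 14
P(hit 15)*15 + P(hit 0)*0 = 14
P(hit 15) = (14 - 0)/(15 - 0) = 14/15 = 0.9333

0.9333


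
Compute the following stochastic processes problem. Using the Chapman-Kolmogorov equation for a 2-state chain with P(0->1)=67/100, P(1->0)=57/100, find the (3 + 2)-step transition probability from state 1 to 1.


P^5 = P^3 * P^2
Computing via matrix multiplication of the transition matrix.
Entry (1,1) of P^5 = 0.5400

0.5400


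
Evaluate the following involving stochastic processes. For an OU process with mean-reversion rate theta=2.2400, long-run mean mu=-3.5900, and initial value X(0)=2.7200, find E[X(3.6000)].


E[X(t)] = mu + (X(0) - mu)*exp(-theta*t)
= -3.5900 + (2.7200 - -3.5900)*exp(-2.2400*3.6000)
= -3.5900 + 6.3100 * 3.1467e-04
= -3.5880

-3.5880


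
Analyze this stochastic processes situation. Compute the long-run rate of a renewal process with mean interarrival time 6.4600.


Long-run renewal rate = 1/E(X)
= 1/6.4600
= 0.1548

0.1548


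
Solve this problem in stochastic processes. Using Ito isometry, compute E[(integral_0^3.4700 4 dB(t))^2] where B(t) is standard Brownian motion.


By Ito isometry: E[(int f dB)^2] = int f^2 dt
= 4^2 * 3.4700
= 16 * 3.4700 = 55.5200

55.5200


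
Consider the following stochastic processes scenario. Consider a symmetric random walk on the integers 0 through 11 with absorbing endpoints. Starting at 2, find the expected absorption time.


For symmetric RW on 0,...,N with absorbing barriers, E(i) = i*(N-i)
E(2) = 2 * 9 = 18

18


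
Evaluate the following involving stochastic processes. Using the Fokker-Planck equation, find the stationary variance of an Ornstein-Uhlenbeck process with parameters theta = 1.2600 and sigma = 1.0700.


Stationary variance = sigma^2 / (2*theta)
= 1.0700^2 / (2*1.2600)
= 1.1449 / 2.5200
= 0.4543

0.4543


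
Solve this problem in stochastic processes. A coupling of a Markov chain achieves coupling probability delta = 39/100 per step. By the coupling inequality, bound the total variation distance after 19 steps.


TV distance bound <= (1-delta)^n
= (1 - 0.3900)^19
= 0.6100^19
= 8.3419e-05

8.3419e-05


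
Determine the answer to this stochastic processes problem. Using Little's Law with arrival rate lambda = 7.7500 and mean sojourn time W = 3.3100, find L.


Little's Law: L = lambda * W
= 7.7500 * 3.3100
= 25.6525

25.6525


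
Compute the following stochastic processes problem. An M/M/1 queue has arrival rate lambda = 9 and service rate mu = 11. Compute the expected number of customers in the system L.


rho = 9/11 = 0.8182
L = rho/(1-rho)
= 0.8182/0.1818
= 4.5000

4.5000


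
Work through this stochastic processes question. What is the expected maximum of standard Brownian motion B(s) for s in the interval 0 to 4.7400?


E(max B(s)) = sqrt(2t/pi)
= sqrt(2*4.7400/pi)
= sqrt(3.0176)
= 1.7371

1.7371


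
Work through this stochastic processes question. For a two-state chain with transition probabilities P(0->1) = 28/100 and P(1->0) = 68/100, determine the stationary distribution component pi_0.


Stationary distribution: pi_0 = p10/(p01+p10), pi_1 = p01/(p01+p10)
p01 = 0.2800, p10 = 0.6800
pi_0 = 0.7083

0.7083


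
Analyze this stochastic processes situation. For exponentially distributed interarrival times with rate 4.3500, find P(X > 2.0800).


P(X > t) = exp(-lambda * t)
= exp(-4.3500 * 2.0800)
= exp(-9.0480) = 1.1763e-04

1.1763e-04


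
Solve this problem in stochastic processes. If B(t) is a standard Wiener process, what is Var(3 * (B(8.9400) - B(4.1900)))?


Var(alpha*(B(t)-B(s))) = alpha^2 * (t-s)
= 3^2 * (8.9400 - 4.1900)
= 9 * 4.7500
= 42.7500

42.7500


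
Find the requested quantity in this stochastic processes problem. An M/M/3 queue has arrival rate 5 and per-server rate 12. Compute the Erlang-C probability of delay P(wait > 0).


a = lambda/mu = 0.4167
rho = a/c = 0.1389
Erlang-C formula applied:
C(c,a) = 0.0092

0.0092


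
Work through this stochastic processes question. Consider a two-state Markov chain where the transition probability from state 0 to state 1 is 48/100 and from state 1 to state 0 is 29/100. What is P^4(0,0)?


Computing P^4 by matrix multiplication.
P = [[0.5200, 0.4800], [0.2900, 0.7100]]
After raising P to the power 4:
P^4(0,0) = 0.3784

0.3784


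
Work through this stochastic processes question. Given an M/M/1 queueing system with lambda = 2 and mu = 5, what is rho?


rho = lambda/mu
= 2/5
= 0.4000

0.4000


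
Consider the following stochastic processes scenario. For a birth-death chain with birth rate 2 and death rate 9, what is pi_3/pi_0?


For birth-death process, pi_n/pi_0 = (lambda/mu)^n
= (2/9)^3
= 0.0110

0.0110


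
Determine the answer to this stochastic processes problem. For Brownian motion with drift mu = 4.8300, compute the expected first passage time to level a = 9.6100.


Expected first passage time = a/mu
= 9.6100/4.8300
= 1.9896

1.9896


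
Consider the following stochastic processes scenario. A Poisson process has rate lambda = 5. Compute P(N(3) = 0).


P(N(t)=k) = (lambda*t)^k * exp(-lambda*t) / k!
lambda*t = 15
= 15^0 * exp(-15) / 0!
= 1 * 3.0590e-07 / 1
= 3.0590e-07

3.0590e-07


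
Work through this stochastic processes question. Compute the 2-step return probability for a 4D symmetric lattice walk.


P(return in 2 steps) = P(reverse first step) = 1/(2d)
= 1/8
= 0.1250

0.1250


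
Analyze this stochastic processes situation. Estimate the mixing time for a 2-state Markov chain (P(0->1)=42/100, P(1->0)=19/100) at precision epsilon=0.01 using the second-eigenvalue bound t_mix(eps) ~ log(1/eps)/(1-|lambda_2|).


lambda_2 = |1 - p01 - p10| = |1 - 0.4200 - 0.1900| = 0.3900
t_mix ~ log(1/eps)/(1 - |lambda_2|)
= log(100)/(1 - 0.3900) = 4.6052/0.6100
= 7.5495

7.5495


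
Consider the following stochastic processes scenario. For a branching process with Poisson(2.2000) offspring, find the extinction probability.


Since mu = 2.2000 > 1, extinction prob q < 1.
Solve s = exp(mu*(s-1)) iteratively.
q = 0.1563

0.1563


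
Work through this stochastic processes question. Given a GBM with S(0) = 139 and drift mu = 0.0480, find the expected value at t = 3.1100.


E[S(t)] = S(0) * exp(mu * t)
= 139 * exp(0.0480 * 3.1100)
= 139 * 1.1610
= 161.3787

161.3787


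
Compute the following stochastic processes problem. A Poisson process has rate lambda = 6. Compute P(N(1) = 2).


P(N(t)=k) = (lambda*t)^k * exp(-lambda*t) / k!
lambda*t = 6
= 6^2 * exp(-6) / 2!
= 36 * 0.0025 / 2
= 0.0446

0.0446


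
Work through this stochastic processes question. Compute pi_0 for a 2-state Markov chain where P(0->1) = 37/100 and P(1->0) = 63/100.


Stationary distribution: pi_0 = p10/(p01+p10), pi_1 = p01/(p01+p10)
p01 = 0.3700, p10 = 0.6300
pi_0 = 0.6300

0.6300


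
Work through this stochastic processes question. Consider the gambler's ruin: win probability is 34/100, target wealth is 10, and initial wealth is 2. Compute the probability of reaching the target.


Gambler's ruin formula:
r = q/p = 0.6600/0.3400 = 1.9412
P(win) = (1 - r^i)/(1 - r^N)
= (1 - 1.9412^2)/(1 - 1.9412^10)
= 0.0036

0.0036


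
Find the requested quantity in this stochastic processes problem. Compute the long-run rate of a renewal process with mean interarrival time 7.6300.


Long-run renewal rate = 1/E(X)
= 1/7.6300
= 0.1311

0.1311


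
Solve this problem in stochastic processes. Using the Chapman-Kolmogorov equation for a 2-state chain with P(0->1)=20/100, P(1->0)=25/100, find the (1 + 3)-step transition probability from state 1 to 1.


P^4 = P^1 * P^3
Computing via matrix multiplication of the transition matrix.
Entry (1,1) of P^4 = 0.4953

0.4953


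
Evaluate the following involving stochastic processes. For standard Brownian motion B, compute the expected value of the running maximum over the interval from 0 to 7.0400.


E(max B(s)) = sqrt(2t/pi)
= sqrt(2*7.0400/pi)
= sqrt(4.4818)
= 2.1170

2.1170


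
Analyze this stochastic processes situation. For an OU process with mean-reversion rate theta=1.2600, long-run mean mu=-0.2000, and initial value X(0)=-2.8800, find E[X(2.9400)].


E[X(t)] = mu + (X(0) - mu)*exp(-theta*t)
= -0.2000 + (-2.8800 - -0.2000)*exp(-1.2600*2.9400)
= -0.2000 + -2.6800 * 0.0246
= -0.2660

-0.2660


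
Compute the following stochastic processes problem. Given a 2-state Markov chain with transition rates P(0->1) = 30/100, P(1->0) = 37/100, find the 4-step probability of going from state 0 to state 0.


Computing P^4 by matrix multiplication.
P = [[0.7000, 0.3000], [0.3700, 0.6300]]
After raising P to the power 4:
P^4(0,0) = 0.5575

0.5575


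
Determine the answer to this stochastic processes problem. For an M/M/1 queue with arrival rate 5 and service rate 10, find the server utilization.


rho = lambda/mu
= 5/10
= 0.5000

0.5000


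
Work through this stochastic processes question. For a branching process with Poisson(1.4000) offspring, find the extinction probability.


Since mu = 1.4000 > 1, extinction prob q < 1.
Solve s = exp(mu*(s-1)) iteratively.
q = 0.4890

0.4890


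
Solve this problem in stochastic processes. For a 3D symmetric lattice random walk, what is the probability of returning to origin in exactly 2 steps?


P(return in 2 steps) = P(reverse first step) = 1/(2d)
= 1/6
= 0.1667

0.1667


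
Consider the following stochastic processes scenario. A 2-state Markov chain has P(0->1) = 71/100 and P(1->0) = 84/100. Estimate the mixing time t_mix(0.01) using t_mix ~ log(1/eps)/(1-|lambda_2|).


lambda_2 = |1 - p01 - p10| = |1 - 0.7100 - 0.8400| = 0.5500
t_mix ~ log(1/eps)/(1 - |lambda_2|)
= log(100)/(1 - 0.5500) = 4.6052/0.4500
= 10.2337

10.2337


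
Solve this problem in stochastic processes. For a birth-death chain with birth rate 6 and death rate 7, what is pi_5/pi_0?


For birth-death process, pi_n/pi_0 = (lambda/mu)^n
= (6/7)^5
= 0.4627

0.4627


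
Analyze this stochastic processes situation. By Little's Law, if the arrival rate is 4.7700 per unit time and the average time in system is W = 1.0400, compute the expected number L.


Little's Law: L = lambda * W
= 4.7700 * 1.0400
= 4.9608

4.9608


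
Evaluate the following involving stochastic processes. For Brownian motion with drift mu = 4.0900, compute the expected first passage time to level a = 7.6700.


Expected first passage time = a/mu
= 7.6700/4.0900
= 1.8753

1.8753


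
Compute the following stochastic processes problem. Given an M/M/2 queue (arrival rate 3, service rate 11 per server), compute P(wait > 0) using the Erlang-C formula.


a = lambda/mu = 0.2727
rho = a/c = 0.1364
Erlang-C formula applied:
C(c,a) = 0.0327

0.0327


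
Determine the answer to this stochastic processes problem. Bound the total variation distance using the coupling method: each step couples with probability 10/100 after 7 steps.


TV distance bound <= (1-delta)^n
= (1 - 0.1000)^7
= 0.9000^7
= 0.4783

0.4783


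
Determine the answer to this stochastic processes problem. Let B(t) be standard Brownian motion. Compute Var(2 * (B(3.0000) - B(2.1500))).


Var(alpha*(B(t)-B(s))) = alpha^2 * (t-s)
= 2^2 * (3.0000 - 2.1500)
= 4 * 0.8500
= 3.4000

3.4000


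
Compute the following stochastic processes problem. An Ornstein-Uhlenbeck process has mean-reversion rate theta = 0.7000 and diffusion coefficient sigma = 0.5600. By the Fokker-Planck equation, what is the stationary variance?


Stationary variance = sigma^2 / (2*theta)
= 0.5600^2 / (2*0.7000)
= 0.3136 / 1.4000
= 0.2240

0.2240


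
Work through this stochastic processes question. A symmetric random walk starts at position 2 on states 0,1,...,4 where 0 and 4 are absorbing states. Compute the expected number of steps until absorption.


For symmetric RW on 0,...,N with absorbing barriers, E(i) = i*(N-i)
E(2) = 2 * 2 = 4

4


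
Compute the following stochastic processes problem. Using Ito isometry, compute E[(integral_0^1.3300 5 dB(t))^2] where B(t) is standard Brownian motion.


By Ito isometry: E[(int f dB)^2] = int f^2 dt
= 5^2 * 1.3300
= 25 * 1.3300 = 33.2500

33.2500


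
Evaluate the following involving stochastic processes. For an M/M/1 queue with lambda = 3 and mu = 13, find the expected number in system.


rho = 3/13 = 0.2308
L = rho/(1-rho)
= 0.2308/0.7692
= 0.3000

0.3000


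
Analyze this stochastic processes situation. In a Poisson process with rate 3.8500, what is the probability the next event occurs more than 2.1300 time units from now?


P(X > t) = exp(-lambda * t)
= exp(-3.8500 * 2.1300)
= exp(-8.2005) = 2.7452e-04

2.7452e-04


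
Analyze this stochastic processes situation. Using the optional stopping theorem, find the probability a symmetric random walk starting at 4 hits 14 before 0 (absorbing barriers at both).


By optional stopping theorem: E(M at tau) = M(0) = 4
P(hit 14)*14 + P(hit 0)*0 = 4
P(hit 14) = (4 - 0)/(14 - 0) = 2/7 = 0.2857

0.2857


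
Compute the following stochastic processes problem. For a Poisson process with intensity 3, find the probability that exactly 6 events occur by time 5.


P(N(t)=k) = (lambda*t)^k * exp(-lambda*t) / k!
lambda*t = 15
= 15^6 * exp(-15) / 6!
= 11390625 * 3.0590e-07 / 720
= 0.0048

0.0048


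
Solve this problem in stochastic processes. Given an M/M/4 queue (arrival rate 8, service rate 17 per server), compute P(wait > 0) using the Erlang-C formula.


a = lambda/mu = 0.4706
rho = a/c = 0.1176
Erlang-C formula applied:
C(c,a) = 0.0014

0.0014


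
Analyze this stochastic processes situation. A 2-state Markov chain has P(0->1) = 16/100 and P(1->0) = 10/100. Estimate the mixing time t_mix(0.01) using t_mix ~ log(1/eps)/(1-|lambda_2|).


lambda_2 = |1 - p01 - p10| = |1 - 0.1600 - 0.1000| = 0.7400
t_mix ~ log(1/eps)/(1 - |lambda_2|)
= log(100)/(1 - 0.7400) = 4.6052/0.2600
= 17.7122

17.7122


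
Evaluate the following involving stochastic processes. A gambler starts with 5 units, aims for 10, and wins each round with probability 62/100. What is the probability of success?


Gambler's ruin formula:
r = q/p = 0.3800/0.6200 = 0.6129
P(win) = (1 - r^i)/(1 - r^N)
= (1 - 0.6129^5)/(1 - 0.6129^10)
= 0.9204

0.9204


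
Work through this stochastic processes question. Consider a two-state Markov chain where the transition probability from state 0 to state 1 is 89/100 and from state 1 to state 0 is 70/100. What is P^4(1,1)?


Computing P^4 by matrix multiplication.
P = [[0.1100, 0.8900], [0.7000, 0.3000]]
After raising P to the power 4:
P^4(1,1) = 0.6131

0.6131


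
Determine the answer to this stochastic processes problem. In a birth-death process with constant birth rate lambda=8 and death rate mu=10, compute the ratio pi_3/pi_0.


For birth-death process, pi_n/pi_0 = (lambda/mu)^n
= (8/10)^3
= 0.5120

0.5120


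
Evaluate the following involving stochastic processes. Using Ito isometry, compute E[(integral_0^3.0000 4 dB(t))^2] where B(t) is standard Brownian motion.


By Ito isometry: E[(int f dB)^2] = int f^2 dt
= 4^2 * 3.0000
= 16 * 3.0000 = 48.0000

48.0000


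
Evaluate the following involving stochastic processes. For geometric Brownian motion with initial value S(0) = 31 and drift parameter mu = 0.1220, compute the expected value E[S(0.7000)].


E[S(t)] = S(0) * exp(mu * t)
= 31 * exp(0.1220 * 0.7000)
= 31 * 1.0892
= 33.7637

33.7637


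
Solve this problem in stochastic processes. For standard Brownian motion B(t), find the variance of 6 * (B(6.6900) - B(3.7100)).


Var(alpha*(B(t)-B(s))) = alpha^2 * (t-s)
= 6^2 * (6.6900 - 3.7100)
= 36 * 2.9800
= 107.2800

107.2800


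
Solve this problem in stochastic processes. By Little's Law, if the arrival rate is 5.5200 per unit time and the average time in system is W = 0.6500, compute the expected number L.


Little's Law: L = lambda * W
= 5.5200 * 0.6500
= 3.5880

3.5880


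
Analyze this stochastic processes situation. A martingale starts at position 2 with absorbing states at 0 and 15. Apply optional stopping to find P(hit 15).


By optional stopping theorem: E(M at tau) = M(0) = 2
P(hit 15)*15 + P(hit 0)*0 = 2
P(hit 15) = (2 - 0)/(15 - 0) = 2/15 = 0.1333

0.1333


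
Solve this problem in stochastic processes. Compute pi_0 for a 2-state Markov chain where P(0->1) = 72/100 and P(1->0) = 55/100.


Stationary distribution: pi_0 = p10/(p01+p10), pi_1 = p01/(p01+p10)
p01 = 0.7200, p10 = 0.5500
pi_0 = 0.4331

0.4331


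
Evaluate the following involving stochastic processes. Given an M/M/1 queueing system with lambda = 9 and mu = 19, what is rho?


rho = lambda/mu
= 9/19
= 0.4737

0.4737


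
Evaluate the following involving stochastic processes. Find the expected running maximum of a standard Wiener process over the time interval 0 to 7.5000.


E(max B(s)) = sqrt(2t/pi)
= sqrt(2*7.5000/pi)
= sqrt(4.7746)
= 2.1851

2.1851


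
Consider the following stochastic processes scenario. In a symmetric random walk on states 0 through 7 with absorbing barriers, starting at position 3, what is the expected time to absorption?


For symmetric RW on 0,...,N with absorbing barriers, E(i) = i*(N-i)
E(3) = 3 * 4 = 12

12


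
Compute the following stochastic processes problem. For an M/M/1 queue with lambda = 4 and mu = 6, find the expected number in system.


rho = 4/6 = 0.6667
L = rho/(1-rho)
= 0.6667/0.3333
= 2.0000

2.0000


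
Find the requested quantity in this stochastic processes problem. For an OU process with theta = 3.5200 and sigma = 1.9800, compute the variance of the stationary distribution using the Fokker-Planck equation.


Stationary variance = sigma^2 / (2*theta)
= 1.9800^2 / (2*3.5200)
= 3.9204 / 7.0400
= 0.5569

0.5569


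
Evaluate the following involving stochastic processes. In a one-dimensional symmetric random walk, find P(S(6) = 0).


P(S(6) = 0) = C(6,3) / 4^3
= 20 / 64
= 0.3125

0.3125


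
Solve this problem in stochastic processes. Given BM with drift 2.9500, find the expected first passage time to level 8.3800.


Expected first passage time = a/mu
= 8.3800/2.9500
= 2.8407

2.8407


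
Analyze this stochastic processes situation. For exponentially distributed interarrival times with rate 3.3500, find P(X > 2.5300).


P(X > t) = exp(-lambda * t)
= exp(-3.3500 * 2.5300)
= exp(-8.4755) = 2.0851e-04

2.0851e-04


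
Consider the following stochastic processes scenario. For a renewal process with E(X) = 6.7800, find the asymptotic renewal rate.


Long-run renewal rate = 1/E(X)
= 1/6.7800
= 0.1475

0.1475


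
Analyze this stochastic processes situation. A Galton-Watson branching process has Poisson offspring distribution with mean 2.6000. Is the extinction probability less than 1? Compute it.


Since mu = 2.6000 > 1, extinction prob q < 1.
Solve s = exp(mu*(s-1)) iteratively.
q = 0.0951

0.0951
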